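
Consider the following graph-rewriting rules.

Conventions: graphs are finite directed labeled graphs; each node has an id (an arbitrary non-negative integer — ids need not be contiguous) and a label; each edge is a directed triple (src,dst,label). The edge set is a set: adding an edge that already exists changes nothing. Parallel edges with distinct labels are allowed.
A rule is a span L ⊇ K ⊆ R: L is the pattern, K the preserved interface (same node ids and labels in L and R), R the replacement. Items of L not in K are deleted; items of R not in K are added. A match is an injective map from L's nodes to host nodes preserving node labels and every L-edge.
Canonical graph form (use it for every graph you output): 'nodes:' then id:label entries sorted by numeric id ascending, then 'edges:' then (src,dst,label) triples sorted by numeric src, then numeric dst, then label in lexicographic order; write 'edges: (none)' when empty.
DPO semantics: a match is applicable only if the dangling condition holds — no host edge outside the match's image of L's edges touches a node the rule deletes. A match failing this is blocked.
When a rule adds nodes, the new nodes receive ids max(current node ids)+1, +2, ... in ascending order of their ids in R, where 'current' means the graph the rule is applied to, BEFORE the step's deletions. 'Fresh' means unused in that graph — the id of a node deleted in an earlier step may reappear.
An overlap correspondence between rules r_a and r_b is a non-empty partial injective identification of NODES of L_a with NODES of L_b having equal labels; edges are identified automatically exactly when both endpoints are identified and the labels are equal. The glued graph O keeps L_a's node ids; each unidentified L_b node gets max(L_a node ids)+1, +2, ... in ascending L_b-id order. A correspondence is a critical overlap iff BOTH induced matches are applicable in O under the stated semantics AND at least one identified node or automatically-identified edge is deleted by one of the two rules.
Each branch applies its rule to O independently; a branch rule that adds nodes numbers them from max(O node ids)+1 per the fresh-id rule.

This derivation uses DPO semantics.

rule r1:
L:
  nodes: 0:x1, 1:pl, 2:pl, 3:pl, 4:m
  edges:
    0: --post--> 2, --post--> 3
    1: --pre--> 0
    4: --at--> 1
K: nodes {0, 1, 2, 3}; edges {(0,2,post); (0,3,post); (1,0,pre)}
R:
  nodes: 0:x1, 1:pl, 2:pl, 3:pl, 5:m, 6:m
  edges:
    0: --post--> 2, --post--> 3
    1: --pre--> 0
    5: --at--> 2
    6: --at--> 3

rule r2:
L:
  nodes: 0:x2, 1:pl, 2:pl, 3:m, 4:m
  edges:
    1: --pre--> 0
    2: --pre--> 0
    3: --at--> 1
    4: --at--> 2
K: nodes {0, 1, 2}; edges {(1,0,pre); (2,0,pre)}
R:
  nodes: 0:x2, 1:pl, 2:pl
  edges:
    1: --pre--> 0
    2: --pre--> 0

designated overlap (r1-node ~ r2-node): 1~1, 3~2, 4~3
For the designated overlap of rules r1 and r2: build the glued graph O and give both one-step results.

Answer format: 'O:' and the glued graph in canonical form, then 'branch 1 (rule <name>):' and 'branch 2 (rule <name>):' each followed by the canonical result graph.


O:
nodes: 0:x1, 1:pl, 2:pl, 3:pl, 4:m, 5:x2, 6:m
edges: (0,2,post); (0,3,post); (1,0,pre); (1,5,pre); (3,5,pre); (4,1,at); (6,3,at)
branch 1 (rule r1):
nodes: 0:x1, 1:pl, 2:pl, 3:pl, 5:x2, 6:m, 7:m, 8:m
edges: (0,2,post); (0,3,post); (1,0,pre); (1,5,pre); (3,5,pre); (6,3,at); (7,2,at); (8,3,at)
branch 2 (rule r2):
nodes: 0:x1, 1:pl, 2:pl, 3:pl, 5:x2
edges: (0,2,post); (0,3,post); (1,0,pre); (1,5,pre); (3,5,pre)


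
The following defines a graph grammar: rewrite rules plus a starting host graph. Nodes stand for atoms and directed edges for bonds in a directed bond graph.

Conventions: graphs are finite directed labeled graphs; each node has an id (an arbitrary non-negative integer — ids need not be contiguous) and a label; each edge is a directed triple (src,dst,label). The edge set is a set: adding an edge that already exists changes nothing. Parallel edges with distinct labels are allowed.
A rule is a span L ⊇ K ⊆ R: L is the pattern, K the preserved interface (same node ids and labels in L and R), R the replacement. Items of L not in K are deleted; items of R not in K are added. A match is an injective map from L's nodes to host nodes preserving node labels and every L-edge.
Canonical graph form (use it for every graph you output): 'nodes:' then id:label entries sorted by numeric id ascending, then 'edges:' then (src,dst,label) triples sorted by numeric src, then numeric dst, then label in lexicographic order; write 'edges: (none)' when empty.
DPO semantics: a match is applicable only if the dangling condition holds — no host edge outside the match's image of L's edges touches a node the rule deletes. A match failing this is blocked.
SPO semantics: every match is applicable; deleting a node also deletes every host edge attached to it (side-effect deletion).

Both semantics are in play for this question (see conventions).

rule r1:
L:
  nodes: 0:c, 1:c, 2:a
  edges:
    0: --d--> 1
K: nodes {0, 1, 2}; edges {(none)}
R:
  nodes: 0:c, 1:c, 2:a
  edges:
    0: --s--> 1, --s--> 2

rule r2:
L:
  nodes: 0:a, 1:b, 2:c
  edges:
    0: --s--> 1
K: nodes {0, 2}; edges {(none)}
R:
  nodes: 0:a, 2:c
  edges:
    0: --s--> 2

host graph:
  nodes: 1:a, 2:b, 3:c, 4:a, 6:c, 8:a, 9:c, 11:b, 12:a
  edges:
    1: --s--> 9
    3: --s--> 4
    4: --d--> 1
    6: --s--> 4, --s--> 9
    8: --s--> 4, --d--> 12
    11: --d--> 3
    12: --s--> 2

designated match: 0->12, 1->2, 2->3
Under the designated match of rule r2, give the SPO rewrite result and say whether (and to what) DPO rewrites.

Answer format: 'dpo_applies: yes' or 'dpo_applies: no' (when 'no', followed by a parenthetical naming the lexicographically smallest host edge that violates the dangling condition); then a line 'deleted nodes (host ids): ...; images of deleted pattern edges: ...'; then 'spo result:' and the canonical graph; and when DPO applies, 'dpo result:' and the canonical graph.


dpo_applies: yes
deleted nodes (host ids): 2; images of deleted pattern edges: (12,2,s)
spo result:
nodes: 1:a, 3:c, 4:a, 6:c, 8:a, 9:c, 11:b, 12:a
edges: (1,9,s); (3,4,s); (4,1,d); (6,4,s); (6,9,s); (8,4,s); (8,12,d); (11,3,d); (12,3,s)
dpo result:
nodes: 1:a, 3:c, 4:a, 6:c, 8:a, 9:c, 11:b, 12:a
edges: (1,9,s); (3,4,s); (4,1,d); (6,4,s); (6,9,s); (8,4,s); (8,12,d); (11,3,d); (12,3,s)


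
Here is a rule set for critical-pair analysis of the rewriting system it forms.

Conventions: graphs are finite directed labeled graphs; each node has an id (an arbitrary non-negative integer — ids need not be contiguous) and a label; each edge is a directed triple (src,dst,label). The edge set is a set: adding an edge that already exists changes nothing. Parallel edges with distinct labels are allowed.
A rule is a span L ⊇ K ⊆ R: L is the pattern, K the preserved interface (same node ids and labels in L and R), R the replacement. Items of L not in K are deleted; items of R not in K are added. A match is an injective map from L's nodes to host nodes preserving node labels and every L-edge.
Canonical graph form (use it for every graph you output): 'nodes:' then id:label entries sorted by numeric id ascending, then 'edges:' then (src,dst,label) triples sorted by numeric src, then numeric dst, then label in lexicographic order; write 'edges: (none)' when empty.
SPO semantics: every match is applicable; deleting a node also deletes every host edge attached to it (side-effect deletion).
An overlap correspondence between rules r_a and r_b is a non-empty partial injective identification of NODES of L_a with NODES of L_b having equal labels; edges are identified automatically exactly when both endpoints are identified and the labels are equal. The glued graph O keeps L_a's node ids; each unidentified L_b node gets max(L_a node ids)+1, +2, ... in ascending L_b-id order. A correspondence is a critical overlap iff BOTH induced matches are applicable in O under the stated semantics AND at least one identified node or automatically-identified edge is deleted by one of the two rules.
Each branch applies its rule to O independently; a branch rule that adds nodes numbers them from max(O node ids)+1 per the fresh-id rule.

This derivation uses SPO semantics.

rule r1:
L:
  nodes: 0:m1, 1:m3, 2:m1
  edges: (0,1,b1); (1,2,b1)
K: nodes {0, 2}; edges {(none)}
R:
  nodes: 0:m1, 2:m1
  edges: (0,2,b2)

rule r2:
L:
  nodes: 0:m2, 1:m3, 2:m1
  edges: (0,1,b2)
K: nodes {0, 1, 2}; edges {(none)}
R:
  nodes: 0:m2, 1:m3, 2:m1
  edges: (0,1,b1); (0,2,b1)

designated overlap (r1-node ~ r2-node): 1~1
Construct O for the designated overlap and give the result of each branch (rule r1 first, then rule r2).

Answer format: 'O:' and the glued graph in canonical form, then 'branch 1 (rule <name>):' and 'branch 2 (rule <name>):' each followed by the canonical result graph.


O:
nodes: 0:m1, 1:m3, 2:m1, 3:m2, 4:m1
edges: (0,1,b1); (1,2,b1); (3,1,b2)
branch 1 (rule r1):
nodes: 0:m1, 2:m1, 3:m2, 4:m1
edges: (0,2,b2)
branch 2 (rule r2):
nodes: 0:m1, 1:m3, 2:m1, 3:m2, 4:m1
edges: (0,1,b1); (1,2,b1); (3,1,b1); (3,4,b1)


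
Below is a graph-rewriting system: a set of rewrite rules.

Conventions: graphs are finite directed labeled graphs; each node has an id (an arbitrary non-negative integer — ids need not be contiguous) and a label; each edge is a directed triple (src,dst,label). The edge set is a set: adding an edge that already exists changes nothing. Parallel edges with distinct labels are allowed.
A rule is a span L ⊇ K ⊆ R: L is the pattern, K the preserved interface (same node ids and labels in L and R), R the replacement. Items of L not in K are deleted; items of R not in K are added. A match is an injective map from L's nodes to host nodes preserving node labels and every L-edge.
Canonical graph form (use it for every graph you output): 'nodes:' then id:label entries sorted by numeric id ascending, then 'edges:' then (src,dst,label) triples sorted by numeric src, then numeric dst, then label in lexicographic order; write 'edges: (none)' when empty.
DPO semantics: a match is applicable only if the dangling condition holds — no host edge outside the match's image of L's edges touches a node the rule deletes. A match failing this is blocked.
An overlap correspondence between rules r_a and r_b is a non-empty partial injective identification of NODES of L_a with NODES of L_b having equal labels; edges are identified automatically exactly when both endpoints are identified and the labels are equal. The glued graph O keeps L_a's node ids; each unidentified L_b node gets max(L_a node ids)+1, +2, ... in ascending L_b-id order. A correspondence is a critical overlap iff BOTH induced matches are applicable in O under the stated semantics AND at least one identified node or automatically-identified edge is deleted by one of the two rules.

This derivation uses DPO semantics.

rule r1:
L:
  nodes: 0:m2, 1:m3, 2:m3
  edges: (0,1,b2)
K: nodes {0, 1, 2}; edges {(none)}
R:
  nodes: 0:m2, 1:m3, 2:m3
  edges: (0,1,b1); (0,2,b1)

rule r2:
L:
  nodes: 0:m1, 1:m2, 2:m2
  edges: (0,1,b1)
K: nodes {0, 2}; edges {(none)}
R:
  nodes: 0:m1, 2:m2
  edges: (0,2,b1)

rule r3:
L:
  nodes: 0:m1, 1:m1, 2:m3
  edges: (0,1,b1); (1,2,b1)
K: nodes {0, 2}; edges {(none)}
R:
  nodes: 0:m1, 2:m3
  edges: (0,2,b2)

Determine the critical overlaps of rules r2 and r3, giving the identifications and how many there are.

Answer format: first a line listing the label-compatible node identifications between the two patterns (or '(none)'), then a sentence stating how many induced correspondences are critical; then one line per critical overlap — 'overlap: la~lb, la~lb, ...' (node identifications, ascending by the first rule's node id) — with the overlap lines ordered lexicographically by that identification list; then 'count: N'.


label-compatible node identifications between L(r2) and L(r3): 0~0, 0~1
0 of the induced correspondences are critical overlaps of r2 and r3.
count: 0


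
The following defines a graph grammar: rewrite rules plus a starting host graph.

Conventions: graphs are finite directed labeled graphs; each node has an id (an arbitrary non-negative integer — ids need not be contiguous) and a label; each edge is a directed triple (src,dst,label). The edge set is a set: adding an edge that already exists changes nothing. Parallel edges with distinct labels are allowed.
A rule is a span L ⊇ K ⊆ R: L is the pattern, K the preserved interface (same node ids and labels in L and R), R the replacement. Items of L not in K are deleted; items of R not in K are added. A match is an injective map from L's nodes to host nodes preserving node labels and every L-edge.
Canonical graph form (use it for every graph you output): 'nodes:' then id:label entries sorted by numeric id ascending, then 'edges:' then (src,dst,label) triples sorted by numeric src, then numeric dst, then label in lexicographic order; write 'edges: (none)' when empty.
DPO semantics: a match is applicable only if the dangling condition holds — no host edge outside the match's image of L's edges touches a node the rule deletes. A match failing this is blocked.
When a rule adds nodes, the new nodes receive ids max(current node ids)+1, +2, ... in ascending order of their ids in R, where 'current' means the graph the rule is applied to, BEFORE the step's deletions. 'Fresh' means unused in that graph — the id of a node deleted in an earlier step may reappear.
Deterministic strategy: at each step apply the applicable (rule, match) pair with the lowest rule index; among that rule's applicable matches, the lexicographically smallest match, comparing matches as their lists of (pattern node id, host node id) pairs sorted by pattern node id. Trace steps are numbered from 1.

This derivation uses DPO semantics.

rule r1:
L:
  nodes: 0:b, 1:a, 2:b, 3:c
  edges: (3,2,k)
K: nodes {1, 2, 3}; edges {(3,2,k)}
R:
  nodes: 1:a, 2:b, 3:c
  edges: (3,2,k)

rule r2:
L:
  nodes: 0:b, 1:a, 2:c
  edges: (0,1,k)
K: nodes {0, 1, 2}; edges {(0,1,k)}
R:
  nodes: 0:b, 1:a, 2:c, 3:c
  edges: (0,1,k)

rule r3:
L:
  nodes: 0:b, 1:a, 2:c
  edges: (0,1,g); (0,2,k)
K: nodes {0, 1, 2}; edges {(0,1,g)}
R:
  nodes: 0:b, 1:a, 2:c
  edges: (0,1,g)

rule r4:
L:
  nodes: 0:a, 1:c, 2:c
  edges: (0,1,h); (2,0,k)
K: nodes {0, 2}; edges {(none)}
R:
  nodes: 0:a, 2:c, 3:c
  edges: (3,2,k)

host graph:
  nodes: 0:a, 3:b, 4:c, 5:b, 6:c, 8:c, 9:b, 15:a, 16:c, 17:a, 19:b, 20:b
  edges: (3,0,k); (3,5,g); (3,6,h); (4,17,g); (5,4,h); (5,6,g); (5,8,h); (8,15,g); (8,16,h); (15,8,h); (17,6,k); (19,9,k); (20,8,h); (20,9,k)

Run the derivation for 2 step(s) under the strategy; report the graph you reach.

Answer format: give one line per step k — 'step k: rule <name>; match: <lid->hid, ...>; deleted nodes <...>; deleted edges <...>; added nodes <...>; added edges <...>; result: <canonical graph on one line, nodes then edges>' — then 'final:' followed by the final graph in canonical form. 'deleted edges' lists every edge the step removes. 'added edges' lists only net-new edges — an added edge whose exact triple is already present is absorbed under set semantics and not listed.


step 1: rule r2; match: 0->3, 1->0, 2->4; deleted nodes (none); deleted edges (none); added nodes 21; added edges (none); result: nodes: 0:a, 3:b, 4:c, 5:b, 6:c, 8:c, 9:b, 15:a, 16:c, 17:a, 19:b, 20:b, 21:c edges: (3,0,k); (3,5,g); (3,6,h); (4,17,g); (5,4,h); (5,6,g); (5,8,h); (8,15,g); (8,16,h); (15,8,h); (17,6,k); (19,9,k); (20,8,h); (20,9,k)
step 2: rule r2; match: 0->3, 1->0, 2->4; deleted nodes (none); deleted edges (none); added nodes 22; added edges (none); result: nodes: 0:a, 3:b, 4:c, 5:b, 6:c, 8:c, 9:b, 15:a, 16:c, 17:a, 19:b, 20:b, 21:c, 22:c edges: (3,0,k); (3,5,g); (3,6,h); (4,17,g); (5,4,h); (5,6,g); (5,8,h); (8,15,g); (8,16,h); (15,8,h); (17,6,k); (19,9,k); (20,8,h); (20,9,k)
final:
nodes: 0:a, 3:b, 4:c, 5:b, 6:c, 8:c, 9:b, 15:a, 16:c, 17:a, 19:b, 20:b, 21:c, 22:c
edges: (3,0,k); (3,5,g); (3,6,h); (4,17,g); (5,4,h); (5,6,g); (5,8,h); (8,15,g); (8,16,h); (15,8,h); (17,6,k); (19,9,k); (20,8,h); (20,9,k)


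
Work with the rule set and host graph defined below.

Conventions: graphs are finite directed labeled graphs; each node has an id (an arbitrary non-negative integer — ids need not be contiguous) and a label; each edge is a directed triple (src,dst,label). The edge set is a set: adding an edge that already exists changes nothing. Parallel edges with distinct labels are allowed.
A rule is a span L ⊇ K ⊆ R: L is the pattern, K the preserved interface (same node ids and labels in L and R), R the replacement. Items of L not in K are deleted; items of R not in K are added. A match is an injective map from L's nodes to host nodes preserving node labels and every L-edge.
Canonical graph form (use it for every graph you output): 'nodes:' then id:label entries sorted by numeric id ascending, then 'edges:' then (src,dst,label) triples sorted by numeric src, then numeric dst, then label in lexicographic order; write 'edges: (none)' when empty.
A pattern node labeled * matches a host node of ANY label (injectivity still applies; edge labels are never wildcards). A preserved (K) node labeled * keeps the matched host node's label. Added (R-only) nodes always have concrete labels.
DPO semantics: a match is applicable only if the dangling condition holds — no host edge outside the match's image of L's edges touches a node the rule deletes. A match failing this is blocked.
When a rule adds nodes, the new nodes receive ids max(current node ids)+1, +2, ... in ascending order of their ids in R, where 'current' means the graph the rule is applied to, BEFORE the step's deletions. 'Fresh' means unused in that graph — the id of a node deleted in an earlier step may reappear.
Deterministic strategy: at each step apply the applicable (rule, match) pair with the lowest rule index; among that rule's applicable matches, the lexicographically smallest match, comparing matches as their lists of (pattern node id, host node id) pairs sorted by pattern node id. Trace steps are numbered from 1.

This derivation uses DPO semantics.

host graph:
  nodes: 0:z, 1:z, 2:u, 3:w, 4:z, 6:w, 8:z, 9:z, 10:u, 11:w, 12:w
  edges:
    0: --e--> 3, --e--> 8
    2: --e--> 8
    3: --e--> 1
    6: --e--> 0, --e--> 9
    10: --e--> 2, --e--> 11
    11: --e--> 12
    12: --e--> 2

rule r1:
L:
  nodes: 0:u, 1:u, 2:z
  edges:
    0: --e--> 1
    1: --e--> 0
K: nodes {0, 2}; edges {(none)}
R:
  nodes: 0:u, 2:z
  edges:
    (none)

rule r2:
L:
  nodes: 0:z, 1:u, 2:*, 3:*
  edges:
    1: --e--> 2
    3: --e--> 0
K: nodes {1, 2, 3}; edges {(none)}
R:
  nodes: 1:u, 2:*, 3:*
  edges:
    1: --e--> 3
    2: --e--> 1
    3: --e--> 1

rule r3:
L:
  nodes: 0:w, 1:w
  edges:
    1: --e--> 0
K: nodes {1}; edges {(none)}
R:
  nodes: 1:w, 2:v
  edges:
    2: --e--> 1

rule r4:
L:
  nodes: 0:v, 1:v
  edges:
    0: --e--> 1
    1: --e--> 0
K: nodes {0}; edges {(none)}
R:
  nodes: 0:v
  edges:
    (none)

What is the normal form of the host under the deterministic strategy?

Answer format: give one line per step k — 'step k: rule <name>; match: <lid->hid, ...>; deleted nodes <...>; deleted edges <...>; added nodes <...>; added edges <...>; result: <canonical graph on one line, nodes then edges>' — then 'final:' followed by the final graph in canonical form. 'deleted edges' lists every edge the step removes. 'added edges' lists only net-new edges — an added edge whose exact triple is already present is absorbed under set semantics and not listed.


step 1: rule r2; match: 0->1, 1->2, 2->8, 3->3; deleted nodes 1; deleted edges (2,8,e); (3,1,e); added nodes (none); added edges (2,3,e); (3,2,e); (8,2,e); result: nodes: 0:z, 2:u, 3:w, 4:z, 6:w, 8:z, 9:z, 10:u, 11:w, 12:w edges: (0,3,e); (0,8,e); (2,3,e); (3,2,e); (6,0,e); (6,9,e); (8,2,e); (10,2,e); (10,11,e); (11,12,e); (12,2,e)
step 2: rule r2; match: 0->9, 1->2, 2->3, 3->6; deleted nodes 9; deleted edges (2,3,e); (6,9,e); added nodes (none); added edges (2,6,e); (6,2,e); result: nodes: 0:z, 2:u, 3:w, 4:z, 6:w, 8:z, 10:u, 11:w, 12:w edges: (0,3,e); (0,8,e); (2,6,e); (3,2,e); (6,0,e); (6,2,e); (8,2,e); (10,2,e); (10,11,e); (11,12,e); (12,2,e)
final:
nodes: 0:z, 2:u, 3:w, 4:z, 6:w, 8:z, 10:u, 11:w, 12:w
edges: (0,3,e); (0,8,e); (2,6,e); (3,2,e); (6,0,e); (6,2,e); (8,2,e); (10,2,e); (10,11,e); (11,12,e); (12,2,e)


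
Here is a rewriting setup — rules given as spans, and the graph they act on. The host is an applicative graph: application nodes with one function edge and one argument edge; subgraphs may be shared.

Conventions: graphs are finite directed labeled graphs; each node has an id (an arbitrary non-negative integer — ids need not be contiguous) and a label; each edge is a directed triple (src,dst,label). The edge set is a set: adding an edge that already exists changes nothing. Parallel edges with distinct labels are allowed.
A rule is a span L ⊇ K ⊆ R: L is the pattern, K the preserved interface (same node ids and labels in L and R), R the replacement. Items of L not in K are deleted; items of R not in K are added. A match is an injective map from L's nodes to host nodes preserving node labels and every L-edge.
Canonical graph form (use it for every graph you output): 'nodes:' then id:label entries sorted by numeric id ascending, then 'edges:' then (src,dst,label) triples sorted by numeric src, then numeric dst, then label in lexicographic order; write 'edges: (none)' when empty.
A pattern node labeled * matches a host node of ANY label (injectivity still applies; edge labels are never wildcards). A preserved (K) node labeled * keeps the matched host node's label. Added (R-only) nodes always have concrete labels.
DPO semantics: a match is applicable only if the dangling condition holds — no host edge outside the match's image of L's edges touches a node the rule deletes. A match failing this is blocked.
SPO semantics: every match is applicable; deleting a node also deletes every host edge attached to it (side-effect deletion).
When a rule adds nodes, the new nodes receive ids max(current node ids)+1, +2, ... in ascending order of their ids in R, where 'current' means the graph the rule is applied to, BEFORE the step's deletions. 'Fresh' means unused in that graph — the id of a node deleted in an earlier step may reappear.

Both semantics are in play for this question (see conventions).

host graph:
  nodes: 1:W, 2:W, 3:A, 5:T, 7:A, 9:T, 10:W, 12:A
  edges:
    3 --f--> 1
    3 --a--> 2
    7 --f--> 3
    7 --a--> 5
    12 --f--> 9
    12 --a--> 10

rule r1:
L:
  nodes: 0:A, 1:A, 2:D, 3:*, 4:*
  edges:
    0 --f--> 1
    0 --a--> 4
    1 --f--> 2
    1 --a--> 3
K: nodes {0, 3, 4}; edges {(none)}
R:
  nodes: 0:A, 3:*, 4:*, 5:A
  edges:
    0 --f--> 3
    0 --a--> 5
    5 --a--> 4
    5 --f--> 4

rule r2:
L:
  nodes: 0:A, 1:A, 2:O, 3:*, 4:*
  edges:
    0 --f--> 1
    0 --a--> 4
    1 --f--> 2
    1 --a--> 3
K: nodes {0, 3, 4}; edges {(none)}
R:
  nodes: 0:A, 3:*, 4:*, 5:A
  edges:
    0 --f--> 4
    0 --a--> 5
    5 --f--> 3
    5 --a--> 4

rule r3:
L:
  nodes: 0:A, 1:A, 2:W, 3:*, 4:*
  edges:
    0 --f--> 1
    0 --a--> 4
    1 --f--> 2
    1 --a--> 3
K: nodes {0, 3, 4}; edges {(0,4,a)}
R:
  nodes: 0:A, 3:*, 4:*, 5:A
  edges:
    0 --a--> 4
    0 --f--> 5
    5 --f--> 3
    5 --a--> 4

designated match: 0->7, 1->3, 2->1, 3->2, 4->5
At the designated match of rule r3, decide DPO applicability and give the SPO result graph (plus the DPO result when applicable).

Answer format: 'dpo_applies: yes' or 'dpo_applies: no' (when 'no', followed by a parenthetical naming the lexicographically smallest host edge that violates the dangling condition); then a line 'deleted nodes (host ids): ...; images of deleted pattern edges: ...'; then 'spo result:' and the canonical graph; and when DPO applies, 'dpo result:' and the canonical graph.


dpo_applies: yes
deleted nodes (host ids): 1, 3; images of deleted pattern edges: (3,1,f); (3,2,a); (7,3,f)
spo result:
nodes: 2:W, 5:T, 7:A, 9:T, 10:W, 12:A, 13:A
edges: (7,5,a); (7,13,f); (12,9,f); (12,10,a); (13,2,f); (13,5,a)
dpo result:
nodes: 2:W, 5:T, 7:A, 9:T, 10:W, 12:A, 13:A
edges: (7,5,a); (7,13,f); (12,9,f); (12,10,a); (13,2,f); (13,5,a)


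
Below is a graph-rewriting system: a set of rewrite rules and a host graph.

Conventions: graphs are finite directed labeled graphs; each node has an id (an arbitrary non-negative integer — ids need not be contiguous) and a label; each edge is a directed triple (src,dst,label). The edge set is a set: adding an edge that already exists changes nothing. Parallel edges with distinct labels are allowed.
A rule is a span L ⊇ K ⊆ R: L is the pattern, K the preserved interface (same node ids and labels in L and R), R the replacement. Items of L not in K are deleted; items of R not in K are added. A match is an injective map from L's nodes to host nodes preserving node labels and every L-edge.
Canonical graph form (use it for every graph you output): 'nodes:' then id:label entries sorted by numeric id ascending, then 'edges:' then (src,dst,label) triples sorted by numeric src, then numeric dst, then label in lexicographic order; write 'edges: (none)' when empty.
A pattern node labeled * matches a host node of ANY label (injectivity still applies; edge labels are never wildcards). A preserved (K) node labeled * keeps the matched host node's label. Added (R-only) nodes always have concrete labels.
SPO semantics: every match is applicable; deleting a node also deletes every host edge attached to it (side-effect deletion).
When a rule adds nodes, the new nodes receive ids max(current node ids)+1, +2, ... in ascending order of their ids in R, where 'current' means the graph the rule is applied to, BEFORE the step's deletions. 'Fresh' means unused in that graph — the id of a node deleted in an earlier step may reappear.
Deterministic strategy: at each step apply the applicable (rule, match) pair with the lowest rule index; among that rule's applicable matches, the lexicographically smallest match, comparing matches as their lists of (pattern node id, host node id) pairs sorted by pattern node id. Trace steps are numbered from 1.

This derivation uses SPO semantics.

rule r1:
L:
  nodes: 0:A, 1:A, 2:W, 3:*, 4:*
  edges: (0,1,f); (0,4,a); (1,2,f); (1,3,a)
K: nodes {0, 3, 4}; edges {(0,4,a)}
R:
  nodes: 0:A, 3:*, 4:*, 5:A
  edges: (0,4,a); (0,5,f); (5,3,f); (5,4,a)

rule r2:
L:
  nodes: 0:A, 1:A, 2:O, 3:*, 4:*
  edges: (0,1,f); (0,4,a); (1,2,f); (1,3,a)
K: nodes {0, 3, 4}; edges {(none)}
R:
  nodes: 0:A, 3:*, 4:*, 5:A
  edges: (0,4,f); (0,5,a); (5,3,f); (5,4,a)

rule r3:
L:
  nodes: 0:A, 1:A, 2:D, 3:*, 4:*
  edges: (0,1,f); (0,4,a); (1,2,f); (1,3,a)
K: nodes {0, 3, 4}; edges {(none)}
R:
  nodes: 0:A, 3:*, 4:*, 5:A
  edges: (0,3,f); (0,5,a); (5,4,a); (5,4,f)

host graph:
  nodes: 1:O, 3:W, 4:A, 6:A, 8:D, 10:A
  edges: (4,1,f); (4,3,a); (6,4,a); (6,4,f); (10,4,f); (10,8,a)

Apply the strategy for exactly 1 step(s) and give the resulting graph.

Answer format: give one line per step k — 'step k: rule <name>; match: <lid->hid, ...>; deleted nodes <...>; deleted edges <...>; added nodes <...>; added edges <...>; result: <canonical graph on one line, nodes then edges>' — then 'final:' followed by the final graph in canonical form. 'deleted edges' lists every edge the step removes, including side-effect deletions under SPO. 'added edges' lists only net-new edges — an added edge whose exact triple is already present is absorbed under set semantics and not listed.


step 1: rule r2; match: 0->10, 1->4, 2->1, 3->3, 4->8; deleted nodes 1, 4; deleted edges (4,1,f); (4,3,a); (6,4,a); (6,4,f); (10,4,f); (10,8,a); added nodes 11; added edges (10,8,f); (10,11,a); (11,3,f); (11,8,a); result: nodes: 3:W, 6:A, 8:D, 10:A, 11:A edges: (10,8,f); (10,11,a); (11,3,f); (11,8,a)
final:
nodes: 3:W, 6:A, 8:D, 10:A, 11:A
edges: (10,8,f); (10,11,a); (11,3,f); (11,8,a)


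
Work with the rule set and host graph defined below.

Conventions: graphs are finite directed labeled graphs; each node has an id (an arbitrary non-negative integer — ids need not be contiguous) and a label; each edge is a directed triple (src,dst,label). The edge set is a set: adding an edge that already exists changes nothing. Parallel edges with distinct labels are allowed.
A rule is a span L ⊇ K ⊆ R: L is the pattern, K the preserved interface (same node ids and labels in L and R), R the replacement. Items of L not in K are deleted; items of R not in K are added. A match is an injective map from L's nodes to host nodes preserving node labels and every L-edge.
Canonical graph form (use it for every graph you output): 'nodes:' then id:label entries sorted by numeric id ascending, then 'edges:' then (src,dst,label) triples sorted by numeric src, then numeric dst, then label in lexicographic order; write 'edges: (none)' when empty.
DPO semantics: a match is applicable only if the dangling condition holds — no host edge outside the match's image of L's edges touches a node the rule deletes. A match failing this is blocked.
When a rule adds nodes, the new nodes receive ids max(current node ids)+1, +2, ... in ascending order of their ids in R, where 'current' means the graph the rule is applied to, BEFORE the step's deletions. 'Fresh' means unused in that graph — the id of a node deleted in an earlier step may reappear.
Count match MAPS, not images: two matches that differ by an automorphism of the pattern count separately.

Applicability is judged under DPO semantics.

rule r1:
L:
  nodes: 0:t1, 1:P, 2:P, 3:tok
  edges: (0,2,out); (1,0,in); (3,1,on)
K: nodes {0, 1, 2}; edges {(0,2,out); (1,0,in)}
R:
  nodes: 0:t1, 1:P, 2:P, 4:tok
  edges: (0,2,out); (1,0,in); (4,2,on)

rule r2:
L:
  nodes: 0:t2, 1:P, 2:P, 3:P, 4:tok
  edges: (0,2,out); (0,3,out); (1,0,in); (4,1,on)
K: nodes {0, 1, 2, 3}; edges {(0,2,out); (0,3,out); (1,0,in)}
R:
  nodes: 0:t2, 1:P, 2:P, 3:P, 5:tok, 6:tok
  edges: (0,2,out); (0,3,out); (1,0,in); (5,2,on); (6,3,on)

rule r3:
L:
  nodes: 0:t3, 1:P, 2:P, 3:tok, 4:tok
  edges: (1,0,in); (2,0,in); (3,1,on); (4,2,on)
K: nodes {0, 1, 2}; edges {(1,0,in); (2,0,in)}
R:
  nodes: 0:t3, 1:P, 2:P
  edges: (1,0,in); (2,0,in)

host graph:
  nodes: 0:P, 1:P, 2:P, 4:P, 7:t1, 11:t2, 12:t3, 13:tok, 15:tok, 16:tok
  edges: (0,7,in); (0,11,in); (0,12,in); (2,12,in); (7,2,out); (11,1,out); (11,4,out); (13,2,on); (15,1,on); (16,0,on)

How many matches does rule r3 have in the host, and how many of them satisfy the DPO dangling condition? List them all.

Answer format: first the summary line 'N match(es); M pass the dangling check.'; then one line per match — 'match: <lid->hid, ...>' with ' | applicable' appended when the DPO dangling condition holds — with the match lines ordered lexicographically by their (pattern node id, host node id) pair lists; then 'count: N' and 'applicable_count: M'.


2 match(es); 2 pass the dangling check.
match: 0->12, 1->0, 2->2, 3->16, 4->13 | applicable
match: 0->12, 1->2, 2->0, 3->13, 4->16 | applicable
count: 2
applicable_count: 2


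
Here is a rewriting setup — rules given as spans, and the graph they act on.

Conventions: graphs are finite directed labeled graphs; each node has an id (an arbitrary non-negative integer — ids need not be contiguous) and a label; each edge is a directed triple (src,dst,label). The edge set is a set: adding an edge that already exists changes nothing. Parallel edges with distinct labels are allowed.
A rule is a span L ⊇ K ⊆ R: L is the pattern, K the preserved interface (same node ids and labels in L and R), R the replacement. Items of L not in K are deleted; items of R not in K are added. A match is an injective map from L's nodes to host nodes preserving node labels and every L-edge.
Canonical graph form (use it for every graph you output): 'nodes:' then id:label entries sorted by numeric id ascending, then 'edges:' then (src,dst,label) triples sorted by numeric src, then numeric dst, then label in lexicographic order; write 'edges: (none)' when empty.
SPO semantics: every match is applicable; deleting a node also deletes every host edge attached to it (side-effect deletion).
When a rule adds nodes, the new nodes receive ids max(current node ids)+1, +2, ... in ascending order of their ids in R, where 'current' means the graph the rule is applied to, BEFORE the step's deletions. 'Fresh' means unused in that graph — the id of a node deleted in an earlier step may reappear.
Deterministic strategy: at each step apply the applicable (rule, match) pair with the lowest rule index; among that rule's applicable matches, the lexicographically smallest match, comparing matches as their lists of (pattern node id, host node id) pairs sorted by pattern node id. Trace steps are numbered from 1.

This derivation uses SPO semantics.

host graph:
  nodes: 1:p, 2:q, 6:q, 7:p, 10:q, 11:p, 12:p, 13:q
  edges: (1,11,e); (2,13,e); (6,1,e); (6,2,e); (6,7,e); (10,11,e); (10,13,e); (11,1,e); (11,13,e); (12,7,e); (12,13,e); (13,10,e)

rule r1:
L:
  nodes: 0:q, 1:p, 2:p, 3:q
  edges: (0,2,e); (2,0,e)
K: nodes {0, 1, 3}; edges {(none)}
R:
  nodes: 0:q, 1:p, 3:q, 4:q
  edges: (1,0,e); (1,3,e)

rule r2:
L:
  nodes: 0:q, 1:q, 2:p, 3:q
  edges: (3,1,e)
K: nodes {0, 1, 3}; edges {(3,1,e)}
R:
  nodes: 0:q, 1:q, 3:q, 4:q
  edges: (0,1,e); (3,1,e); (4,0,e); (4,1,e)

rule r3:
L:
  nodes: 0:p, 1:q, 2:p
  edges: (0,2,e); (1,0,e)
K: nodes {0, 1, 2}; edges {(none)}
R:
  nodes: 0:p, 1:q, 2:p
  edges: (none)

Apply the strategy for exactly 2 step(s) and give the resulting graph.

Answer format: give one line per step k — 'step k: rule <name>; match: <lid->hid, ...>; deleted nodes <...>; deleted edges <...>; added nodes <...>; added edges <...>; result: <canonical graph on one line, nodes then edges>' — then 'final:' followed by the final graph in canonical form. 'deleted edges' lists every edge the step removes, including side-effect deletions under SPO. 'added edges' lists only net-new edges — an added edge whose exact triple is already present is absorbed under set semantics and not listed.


step 1: rule r2; match: 0->2, 1->10, 2->1, 3->13; deleted nodes 1; deleted edges (1,11,e); (6,1,e); (11,1,e); added nodes 14; added edges (2,10,e); (14,2,e); (14,10,e); result: nodes: 2:q, 6:q, 7:p, 10:q, 11:p, 12:p, 13:q, 14:q edges: (2,10,e); (2,13,e); (6,2,e); (6,7,e); (10,11,e); (10,13,e); (11,13,e); (12,7,e); (12,13,e); (13,10,e); (14,2,e); (14,10,e)
step 2: rule r2; match: 0->2, 1->10, 2->7, 3->13; deleted nodes 7; deleted edges (6,7,e); (12,7,e); added nodes 15; added edges (15,2,e); (15,10,e); result: nodes: 2:q, 6:q, 10:q, 11:p, 12:p, 13:q, 14:q, 15:q edges: (2,10,e); (2,13,e); (6,2,e); (10,11,e); (10,13,e); (11,13,e); (12,13,e); (13,10,e); (14,2,e); (14,10,e); (15,2,e); (15,10,e)
final:
nodes: 2:q, 6:q, 10:q, 11:p, 12:p, 13:q, 14:q, 15:q
edges: (2,10,e); (2,13,e); (6,2,e); (10,11,e); (10,13,e); (11,13,e); (12,13,e); (13,10,e); (14,2,e); (14,10,e); (15,2,e); (15,10,e)


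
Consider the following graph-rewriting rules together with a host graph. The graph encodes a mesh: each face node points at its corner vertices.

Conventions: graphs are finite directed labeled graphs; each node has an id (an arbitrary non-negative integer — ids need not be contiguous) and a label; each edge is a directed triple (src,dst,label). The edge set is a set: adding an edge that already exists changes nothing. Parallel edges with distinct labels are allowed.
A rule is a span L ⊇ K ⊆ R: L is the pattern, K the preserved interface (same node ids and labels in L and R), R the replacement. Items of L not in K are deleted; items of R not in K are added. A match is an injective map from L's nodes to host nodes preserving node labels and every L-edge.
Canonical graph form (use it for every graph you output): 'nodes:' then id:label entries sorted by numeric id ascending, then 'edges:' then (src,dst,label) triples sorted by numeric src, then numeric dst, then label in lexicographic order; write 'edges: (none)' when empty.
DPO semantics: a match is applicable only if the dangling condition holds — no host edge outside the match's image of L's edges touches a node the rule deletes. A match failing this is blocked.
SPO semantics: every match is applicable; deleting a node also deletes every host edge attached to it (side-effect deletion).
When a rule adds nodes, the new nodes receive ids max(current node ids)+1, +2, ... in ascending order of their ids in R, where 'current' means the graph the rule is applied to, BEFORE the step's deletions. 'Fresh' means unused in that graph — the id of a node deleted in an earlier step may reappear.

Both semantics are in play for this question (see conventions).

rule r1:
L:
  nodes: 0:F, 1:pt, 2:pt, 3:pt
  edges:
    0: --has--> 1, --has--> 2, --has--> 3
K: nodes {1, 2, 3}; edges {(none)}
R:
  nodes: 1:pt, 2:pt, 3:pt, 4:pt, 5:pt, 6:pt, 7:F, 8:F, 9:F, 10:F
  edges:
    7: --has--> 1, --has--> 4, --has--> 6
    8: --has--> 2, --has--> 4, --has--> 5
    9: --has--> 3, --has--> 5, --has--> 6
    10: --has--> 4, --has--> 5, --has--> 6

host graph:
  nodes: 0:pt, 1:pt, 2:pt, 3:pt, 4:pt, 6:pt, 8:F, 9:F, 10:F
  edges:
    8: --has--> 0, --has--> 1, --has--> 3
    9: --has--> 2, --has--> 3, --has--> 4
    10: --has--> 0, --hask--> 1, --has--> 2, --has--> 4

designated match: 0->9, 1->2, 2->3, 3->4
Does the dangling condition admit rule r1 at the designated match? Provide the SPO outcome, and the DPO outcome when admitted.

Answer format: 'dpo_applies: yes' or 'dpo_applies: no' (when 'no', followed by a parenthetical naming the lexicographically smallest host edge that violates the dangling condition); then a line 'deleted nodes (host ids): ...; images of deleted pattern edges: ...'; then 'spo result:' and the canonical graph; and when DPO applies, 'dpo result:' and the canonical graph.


dpo_applies: yes
deleted nodes (host ids): 9; images of deleted pattern edges: (9,2,has); (9,3,has); (9,4,has)
spo result:
nodes: 0:pt, 1:pt, 2:pt, 3:pt, 4:pt, 6:pt, 8:F, 10:F, 11:pt, 12:pt, 13:pt, 14:F, 15:F, 16:F, 17:F
edges: (8,0,has); (8,1,has); (8,3,has); (10,0,has); (10,1,hask); (10,2,has); (10,4,has); (14,2,has); (14,11,has); (14,13,has); (15,3,has); (15,11,has); (15,12,has); (16,4,has); (16,12,has); (16,13,has); (17,11,has); (17,12,has); (17,13,has)
dpo result:
nodes: 0:pt, 1:pt, 2:pt, 3:pt, 4:pt, 6:pt, 8:F, 10:F, 11:pt, 12:pt, 13:pt, 14:F, 15:F, 16:F, 17:F
edges: (8,0,has); (8,1,has); (8,3,has); (10,0,has); (10,1,hask); (10,2,has); (10,4,has); (14,2,has); (14,11,has); (14,13,has); (15,3,has); (15,11,has); (15,12,has); (16,4,has); (16,12,has); (16,13,has); (17,11,has); (17,12,has); (17,13,has)


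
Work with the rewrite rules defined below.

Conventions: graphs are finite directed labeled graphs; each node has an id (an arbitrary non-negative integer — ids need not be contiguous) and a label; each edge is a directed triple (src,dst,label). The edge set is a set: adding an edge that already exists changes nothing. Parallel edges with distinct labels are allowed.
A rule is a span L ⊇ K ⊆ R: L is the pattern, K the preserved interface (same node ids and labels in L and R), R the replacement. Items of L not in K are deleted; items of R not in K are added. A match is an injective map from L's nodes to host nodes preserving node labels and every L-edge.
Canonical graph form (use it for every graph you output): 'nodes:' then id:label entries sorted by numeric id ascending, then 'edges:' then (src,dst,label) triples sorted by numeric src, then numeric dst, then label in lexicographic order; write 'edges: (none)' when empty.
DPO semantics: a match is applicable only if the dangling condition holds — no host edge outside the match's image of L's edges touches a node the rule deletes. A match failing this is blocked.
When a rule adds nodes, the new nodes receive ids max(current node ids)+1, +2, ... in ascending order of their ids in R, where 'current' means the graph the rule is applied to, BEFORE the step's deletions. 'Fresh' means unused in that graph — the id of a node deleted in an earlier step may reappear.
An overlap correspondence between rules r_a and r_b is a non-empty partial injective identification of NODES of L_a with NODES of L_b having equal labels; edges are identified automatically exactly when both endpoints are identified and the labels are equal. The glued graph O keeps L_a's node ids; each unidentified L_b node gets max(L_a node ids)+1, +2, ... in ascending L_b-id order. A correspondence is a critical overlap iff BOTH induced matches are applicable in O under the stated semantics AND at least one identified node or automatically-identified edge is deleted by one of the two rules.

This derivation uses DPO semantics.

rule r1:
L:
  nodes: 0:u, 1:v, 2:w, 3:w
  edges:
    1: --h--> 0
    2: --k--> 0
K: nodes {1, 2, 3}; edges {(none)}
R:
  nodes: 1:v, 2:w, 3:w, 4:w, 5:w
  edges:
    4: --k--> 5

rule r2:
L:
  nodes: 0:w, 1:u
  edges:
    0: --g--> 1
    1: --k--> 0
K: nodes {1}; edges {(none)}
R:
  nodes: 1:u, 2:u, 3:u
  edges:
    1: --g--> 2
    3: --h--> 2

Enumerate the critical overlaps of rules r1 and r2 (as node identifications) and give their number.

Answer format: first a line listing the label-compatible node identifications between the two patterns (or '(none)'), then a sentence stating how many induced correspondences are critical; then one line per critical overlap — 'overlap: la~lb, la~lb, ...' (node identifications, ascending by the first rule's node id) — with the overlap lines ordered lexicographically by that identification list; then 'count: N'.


label-compatible node identifications between L(r1) and L(r2): 0~1, 2~0, 3~0
1 of the induced correspondences is a critical overlap of r1 and r2.
overlap: 3~0
count: 1
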